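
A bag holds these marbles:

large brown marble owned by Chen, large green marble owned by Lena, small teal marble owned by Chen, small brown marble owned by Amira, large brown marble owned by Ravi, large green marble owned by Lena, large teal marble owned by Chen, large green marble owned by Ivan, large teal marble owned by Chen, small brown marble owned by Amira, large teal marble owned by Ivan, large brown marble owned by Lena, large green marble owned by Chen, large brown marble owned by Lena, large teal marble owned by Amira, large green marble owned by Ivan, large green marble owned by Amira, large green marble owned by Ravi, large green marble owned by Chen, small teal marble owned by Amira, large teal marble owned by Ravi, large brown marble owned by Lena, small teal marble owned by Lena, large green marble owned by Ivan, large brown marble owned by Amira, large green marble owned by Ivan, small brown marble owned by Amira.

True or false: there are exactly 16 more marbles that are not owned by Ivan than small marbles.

True

|marbles that are not owned by Ivan| = 22.
|small marbles| = 6.
The claim requires 22 − 6 (= 16) to equal 16, which holds.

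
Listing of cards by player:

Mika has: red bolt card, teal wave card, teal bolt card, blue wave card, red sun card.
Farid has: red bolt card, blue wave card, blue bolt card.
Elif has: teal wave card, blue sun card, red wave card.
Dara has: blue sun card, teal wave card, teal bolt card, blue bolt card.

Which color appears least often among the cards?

Counts by color: blue 6, teal 5, red 4.
The minimum is 4, held uniquely by red.

red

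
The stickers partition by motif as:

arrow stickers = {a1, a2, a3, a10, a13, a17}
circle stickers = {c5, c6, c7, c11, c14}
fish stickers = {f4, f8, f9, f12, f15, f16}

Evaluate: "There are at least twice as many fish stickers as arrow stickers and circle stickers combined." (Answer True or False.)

fish stickers: 6.
arrow stickers: 6; circle stickers: 5; combined: 6 + 5 = 11.
The claim requires 6 ≥ 2 × 11 = 22, which does not hold.

False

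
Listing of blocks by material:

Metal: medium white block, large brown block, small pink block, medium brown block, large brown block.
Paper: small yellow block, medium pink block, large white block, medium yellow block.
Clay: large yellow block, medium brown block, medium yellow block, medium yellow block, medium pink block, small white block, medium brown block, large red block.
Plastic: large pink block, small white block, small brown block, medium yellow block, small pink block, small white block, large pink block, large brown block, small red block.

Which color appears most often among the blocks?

brown

Counts by color: brown 7, pink 6, yellow 6, white 5, red 2.
The maximum is 7, held uniquely by brown.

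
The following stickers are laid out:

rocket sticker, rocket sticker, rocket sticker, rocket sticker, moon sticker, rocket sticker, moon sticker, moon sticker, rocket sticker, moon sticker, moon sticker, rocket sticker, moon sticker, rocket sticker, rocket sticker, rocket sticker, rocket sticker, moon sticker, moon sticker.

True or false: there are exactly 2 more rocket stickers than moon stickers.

False

|rocket stickers| = 11.
|moon stickers| = 8.
The claim requires 11 − 8 (= 3) to equal 2, which does not hold.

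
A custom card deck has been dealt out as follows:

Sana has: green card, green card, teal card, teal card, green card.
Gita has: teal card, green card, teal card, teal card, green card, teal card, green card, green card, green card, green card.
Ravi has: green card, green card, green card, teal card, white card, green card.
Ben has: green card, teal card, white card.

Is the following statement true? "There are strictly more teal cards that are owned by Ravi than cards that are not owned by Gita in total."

False

|teal cards owned by Ravi| = 1.
|cards that are not owned by Gita| = 14.
The claim requires 1 > 14, which does not hold.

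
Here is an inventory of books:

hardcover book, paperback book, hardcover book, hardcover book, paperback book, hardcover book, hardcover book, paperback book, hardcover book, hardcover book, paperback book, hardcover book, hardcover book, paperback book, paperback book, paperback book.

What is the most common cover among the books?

hardcover

Counts by cover: hardcover 9, paperback 7.
The maximum is 9, held uniquely by hardcover.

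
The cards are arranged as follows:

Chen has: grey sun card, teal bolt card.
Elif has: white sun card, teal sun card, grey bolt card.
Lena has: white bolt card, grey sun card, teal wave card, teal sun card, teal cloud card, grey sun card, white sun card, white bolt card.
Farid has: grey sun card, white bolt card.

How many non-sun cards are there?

Total cards: 15; with the excluded value: 8; remaining 15 − 8 = 7.

7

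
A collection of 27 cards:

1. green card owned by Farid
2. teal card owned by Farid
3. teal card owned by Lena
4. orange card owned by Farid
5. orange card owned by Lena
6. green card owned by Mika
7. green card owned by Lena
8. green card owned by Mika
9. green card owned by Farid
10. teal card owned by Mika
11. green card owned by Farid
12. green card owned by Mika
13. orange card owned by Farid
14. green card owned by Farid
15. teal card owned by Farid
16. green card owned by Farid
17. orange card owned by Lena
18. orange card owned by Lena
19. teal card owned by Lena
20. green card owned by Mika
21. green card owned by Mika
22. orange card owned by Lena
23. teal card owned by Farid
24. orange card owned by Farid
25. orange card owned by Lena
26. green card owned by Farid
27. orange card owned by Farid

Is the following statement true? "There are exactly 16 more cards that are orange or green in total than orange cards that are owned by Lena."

There are 21 cards that are orange or green.
Count of orange cards owned by Lena: 5.
The claim requires 21 − 5 (= 16) to equal 16, which holds.

True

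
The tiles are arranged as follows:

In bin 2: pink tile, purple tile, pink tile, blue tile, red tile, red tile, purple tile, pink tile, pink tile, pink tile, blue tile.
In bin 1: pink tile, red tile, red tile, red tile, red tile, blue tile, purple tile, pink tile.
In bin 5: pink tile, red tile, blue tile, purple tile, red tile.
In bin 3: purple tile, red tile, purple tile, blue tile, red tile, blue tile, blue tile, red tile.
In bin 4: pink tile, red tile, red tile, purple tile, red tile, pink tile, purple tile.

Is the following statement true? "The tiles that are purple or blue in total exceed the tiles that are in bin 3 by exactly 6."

There are 15 tiles that are purple or blue.
There are 8 tiles in bin 3.
The claim requires 15 − 8 (= 7) to equal 6, which does not hold.

False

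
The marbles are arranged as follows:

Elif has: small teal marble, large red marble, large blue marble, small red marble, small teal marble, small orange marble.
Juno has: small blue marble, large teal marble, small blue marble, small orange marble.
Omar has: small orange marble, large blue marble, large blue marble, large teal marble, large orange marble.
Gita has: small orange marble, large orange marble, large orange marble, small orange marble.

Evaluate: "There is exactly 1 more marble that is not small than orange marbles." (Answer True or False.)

True

marbles that are not small: 9.
orange marbles: 8.
The claim requires 9 − 8 (= 1) to equal 1, which holds.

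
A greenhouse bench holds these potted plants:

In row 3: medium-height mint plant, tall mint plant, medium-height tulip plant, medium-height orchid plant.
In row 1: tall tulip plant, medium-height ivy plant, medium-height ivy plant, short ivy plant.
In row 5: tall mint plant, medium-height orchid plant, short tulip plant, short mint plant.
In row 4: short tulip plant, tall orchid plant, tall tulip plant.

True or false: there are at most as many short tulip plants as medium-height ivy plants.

True

|short tulip plants| = 2.
|medium-height ivy plants| = 2.
The claim requires 2 ≤ 2, which holds.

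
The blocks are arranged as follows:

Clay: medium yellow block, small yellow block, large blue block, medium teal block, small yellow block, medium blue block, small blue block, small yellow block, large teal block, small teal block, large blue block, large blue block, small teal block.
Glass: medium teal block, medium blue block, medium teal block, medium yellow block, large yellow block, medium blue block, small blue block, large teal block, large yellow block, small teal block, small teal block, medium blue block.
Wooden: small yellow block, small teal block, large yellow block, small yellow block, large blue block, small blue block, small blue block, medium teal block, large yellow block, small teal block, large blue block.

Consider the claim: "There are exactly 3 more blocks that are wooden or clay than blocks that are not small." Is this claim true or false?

blocks that are wooden or clay: 24.
blocks that are not small: 21.
The claim requires 24 − 21 (= 3) to equal 3, which holds.

True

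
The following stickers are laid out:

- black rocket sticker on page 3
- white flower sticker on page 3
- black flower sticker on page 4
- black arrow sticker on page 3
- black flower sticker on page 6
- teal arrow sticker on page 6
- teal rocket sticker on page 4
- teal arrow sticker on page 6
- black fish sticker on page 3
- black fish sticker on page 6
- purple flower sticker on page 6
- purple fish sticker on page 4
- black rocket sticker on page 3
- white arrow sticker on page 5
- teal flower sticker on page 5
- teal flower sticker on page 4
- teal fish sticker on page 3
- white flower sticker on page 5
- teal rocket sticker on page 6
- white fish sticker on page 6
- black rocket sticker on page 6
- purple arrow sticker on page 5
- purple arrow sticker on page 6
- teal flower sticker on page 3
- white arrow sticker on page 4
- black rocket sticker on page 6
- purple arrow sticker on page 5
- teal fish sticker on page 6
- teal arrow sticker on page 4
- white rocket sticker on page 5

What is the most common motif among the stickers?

Counts by motif: arrow 9, flower 8, rocket 7, fish 6.
The maximum is 9, held uniquely by arrow.

arrow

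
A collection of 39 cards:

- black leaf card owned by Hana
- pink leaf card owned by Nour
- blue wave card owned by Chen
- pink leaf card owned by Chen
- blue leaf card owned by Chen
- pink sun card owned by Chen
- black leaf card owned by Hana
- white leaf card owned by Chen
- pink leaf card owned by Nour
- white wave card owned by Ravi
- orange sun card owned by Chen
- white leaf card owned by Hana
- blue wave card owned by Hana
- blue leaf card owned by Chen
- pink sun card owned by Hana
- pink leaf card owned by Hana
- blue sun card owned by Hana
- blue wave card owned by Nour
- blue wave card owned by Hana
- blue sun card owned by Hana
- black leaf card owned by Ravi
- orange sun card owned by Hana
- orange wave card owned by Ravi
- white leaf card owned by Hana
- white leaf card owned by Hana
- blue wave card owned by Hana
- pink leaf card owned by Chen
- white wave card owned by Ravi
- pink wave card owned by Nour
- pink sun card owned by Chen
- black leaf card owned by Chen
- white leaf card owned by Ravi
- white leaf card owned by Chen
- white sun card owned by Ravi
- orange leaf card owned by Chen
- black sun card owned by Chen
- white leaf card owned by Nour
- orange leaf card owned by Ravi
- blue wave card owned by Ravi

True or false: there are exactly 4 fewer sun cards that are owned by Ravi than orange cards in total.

True

sun cards owned by Ravi: 1.
orange cards: 5.
The claim requires 5 − 1 (= 4) to equal 4, which holds.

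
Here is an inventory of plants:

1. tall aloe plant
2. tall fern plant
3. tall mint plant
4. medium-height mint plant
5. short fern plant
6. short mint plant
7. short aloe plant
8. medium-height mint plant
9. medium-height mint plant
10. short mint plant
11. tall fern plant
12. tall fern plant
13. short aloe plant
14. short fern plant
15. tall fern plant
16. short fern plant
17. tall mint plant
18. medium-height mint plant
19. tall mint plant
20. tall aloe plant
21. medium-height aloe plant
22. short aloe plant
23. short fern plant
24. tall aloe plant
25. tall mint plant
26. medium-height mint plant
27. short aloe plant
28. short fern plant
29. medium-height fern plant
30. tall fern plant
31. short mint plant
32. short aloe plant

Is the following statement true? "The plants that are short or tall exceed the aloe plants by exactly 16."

True

|plants that are short or tall| = 25.
|aloe plants| = 9.
The claim requires 25 − 9 (= 16) to equal 16, which holds.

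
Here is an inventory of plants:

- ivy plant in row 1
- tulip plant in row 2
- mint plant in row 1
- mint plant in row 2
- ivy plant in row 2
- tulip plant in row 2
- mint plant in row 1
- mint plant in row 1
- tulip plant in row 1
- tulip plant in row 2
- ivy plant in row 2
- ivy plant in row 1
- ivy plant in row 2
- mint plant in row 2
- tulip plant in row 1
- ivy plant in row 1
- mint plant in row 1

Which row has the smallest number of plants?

row 2

Counts by row: row 1→9, row 2→8.
The minimum is 8, held uniquely by row 2.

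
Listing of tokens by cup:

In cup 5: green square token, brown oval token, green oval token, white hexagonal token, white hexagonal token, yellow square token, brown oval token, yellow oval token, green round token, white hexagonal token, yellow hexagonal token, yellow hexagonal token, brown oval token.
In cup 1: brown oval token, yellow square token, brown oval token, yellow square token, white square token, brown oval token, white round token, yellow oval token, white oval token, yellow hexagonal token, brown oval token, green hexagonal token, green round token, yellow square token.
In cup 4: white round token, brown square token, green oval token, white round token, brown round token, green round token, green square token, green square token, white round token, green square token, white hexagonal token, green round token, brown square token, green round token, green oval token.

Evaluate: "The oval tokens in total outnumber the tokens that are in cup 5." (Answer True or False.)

False

oval tokens: 13.
tokens in cup 5: 13.
The claim requires 13 > 13, which does not hold.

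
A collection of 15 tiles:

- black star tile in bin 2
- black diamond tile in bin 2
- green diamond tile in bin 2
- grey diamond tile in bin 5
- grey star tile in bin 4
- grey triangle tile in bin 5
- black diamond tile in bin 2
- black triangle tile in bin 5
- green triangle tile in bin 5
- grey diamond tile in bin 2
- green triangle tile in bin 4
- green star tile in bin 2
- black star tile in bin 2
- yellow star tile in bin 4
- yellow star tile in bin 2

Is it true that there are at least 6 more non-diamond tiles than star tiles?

|non-diamond tiles| = 10.
|star tiles| = 6.
The claim requires 10 − 6 = 4 ≥ 6, which does not hold.

False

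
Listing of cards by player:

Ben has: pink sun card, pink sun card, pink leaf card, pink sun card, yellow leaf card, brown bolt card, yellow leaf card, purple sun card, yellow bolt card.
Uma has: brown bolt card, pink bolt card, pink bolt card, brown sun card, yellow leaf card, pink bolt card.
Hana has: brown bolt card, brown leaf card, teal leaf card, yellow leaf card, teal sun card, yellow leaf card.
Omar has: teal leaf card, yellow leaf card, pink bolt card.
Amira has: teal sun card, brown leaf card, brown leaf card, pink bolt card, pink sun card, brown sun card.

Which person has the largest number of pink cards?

Counts by player (restricted to pink cards): Ben→4, Uma→3, Amira→2, Omar→1, Hana→0.
The maximum is 4, held uniquely by Ben.

Ben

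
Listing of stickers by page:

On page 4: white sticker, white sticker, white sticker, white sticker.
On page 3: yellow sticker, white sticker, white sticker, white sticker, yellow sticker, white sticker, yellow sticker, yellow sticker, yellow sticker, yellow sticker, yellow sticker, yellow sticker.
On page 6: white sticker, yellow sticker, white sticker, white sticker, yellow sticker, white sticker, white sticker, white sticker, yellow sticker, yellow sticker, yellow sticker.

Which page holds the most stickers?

page 3

Counts by page: page 3→12, page 6→11, page 4→4.
The maximum is 12, held uniquely by page 3.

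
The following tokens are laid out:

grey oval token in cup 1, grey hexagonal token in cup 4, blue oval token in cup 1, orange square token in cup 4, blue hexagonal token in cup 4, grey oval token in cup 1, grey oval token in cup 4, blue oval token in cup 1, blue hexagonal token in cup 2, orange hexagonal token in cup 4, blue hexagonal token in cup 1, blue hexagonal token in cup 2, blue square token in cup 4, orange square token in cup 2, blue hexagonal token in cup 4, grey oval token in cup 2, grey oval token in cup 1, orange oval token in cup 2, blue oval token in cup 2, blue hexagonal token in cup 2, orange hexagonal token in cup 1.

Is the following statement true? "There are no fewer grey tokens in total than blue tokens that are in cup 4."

True

There are 6 grey tokens.
There are 3 blue tokens in cup 4.
The claim requires 6 ≥ 3, which holds.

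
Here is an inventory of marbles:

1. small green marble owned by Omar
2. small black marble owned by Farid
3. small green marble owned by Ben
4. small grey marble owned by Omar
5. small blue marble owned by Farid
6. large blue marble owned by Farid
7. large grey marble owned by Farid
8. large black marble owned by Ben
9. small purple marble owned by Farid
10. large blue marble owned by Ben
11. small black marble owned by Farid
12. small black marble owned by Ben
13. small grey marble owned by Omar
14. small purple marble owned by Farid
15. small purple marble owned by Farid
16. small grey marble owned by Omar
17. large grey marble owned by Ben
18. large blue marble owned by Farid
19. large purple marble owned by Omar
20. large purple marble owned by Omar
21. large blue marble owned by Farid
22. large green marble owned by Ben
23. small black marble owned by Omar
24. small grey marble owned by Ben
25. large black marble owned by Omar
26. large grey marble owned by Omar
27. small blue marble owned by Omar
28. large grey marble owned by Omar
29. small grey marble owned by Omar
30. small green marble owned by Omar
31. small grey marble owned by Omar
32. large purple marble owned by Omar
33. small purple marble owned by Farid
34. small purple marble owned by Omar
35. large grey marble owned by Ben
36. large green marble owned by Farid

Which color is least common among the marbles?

Counts by color: grey 11, purple 8, black 6, blue 6, green 5.
The minimum is 5, held uniquely by green.

green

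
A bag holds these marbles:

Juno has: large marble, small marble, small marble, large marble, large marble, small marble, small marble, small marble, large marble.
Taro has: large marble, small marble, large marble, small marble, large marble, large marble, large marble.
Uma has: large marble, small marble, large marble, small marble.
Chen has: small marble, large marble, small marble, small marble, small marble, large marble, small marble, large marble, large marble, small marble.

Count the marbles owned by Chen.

10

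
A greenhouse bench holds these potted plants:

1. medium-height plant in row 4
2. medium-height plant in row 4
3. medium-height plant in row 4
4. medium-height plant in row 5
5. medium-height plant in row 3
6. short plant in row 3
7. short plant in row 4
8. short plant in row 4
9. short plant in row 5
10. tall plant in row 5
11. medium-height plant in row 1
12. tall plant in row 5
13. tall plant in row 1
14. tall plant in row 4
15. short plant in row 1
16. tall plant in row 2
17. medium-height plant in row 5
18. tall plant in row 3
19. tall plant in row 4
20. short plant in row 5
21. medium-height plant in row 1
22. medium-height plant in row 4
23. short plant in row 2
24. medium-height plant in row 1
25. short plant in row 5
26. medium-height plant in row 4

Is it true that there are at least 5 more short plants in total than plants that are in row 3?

short plants: 8.
plants in row 3: 3.
The claim requires 8 − 3 = 5 ≥ 5, which holds.

True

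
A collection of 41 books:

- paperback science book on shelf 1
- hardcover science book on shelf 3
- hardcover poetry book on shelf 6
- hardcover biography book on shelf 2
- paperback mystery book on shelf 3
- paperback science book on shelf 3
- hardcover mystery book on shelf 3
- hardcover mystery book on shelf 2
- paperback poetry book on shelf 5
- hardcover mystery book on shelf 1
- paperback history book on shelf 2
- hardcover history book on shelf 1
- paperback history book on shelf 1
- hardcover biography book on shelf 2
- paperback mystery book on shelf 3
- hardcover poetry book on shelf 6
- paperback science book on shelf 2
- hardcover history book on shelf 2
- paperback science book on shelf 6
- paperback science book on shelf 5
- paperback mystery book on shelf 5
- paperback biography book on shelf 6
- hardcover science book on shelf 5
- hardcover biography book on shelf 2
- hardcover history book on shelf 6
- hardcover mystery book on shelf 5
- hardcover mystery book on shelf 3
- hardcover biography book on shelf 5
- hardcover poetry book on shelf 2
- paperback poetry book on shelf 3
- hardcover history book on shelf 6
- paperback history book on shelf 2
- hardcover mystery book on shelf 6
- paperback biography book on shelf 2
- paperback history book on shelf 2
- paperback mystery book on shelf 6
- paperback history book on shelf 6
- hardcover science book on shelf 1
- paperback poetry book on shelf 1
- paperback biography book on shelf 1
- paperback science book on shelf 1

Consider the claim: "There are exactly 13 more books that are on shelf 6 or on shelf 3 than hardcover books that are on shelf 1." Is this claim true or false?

There are 16 books on shelf 6 or on shelf 3.
There are 3 hardcover books on shelf 1.
The claim requires 16 − 3 (= 13) to equal 13, which holds.

True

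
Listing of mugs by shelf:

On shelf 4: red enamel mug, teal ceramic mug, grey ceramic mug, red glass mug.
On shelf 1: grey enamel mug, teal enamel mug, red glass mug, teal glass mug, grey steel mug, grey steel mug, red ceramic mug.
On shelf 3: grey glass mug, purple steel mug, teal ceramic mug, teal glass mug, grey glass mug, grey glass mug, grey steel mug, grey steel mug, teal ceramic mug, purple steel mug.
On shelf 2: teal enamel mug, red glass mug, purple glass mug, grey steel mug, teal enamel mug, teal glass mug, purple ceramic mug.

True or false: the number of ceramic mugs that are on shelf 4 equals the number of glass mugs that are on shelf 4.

False

There are 2 ceramic mugs on shelf 4.
There is 1 glass mug on shelf 4.
The claim requires 2 = 1, which does not hold.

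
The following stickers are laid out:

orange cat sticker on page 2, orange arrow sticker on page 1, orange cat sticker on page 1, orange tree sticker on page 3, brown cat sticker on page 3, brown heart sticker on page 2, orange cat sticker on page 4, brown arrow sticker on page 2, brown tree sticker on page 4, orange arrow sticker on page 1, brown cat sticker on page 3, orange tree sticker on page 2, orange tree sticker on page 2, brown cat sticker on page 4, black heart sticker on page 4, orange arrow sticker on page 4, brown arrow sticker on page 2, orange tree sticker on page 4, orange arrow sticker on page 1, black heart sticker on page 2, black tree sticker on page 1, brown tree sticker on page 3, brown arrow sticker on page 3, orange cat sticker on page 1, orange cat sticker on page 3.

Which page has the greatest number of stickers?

Counts by page: page 2→7, page 1→6, page 4→6, page 3→6.
The maximum is 7, held uniquely by page 2.

page 2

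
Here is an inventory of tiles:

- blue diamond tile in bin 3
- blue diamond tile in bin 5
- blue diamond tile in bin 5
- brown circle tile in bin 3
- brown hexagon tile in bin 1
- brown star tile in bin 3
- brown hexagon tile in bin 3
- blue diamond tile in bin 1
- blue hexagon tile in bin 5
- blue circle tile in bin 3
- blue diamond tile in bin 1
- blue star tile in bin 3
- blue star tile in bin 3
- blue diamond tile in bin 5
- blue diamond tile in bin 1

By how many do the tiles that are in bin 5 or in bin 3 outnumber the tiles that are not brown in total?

0

tiles in bin 5 or in bin 3: 11.
tiles that are not brown: 11.
11 − 11 = 0.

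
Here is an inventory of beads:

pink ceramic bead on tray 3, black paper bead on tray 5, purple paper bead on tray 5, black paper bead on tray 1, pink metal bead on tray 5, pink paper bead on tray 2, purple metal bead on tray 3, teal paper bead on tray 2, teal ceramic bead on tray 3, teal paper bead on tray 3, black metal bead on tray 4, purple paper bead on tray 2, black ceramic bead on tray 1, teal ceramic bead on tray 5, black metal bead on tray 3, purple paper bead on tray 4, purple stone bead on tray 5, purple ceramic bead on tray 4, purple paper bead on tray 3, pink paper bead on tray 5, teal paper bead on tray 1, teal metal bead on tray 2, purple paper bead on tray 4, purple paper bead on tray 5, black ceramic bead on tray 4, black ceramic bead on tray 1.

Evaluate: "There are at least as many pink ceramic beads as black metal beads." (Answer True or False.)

False

pink ceramic beads: 1.
black metal beads: 2.
The claim requires 1 ≥ 2, which does not hold.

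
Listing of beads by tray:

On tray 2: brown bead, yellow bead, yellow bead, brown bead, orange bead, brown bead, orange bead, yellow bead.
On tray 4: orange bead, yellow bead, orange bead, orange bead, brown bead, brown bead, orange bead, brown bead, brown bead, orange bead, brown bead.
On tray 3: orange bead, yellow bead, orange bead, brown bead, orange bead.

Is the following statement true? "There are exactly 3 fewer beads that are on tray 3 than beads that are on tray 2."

beads on tray 3: 5.
beads on tray 2: 8.
The claim requires 8 − 5 (= 3) to equal 3, which holds.

True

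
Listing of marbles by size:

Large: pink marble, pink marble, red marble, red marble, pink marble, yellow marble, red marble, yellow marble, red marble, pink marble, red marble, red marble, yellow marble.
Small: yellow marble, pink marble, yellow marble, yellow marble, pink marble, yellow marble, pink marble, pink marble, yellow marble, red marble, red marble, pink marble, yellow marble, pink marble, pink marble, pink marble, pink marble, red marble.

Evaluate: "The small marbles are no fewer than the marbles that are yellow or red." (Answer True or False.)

|small marbles| = 18.
|marbles that are yellow or red| = 18.
The claim requires 18 ≥ 18, which holds.

True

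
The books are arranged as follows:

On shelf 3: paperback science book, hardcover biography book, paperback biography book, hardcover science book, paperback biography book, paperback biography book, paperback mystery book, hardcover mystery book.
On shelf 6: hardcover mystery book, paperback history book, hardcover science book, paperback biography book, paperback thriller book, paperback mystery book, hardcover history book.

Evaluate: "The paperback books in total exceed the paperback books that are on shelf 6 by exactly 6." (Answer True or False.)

There are 9 paperback books.
There are 4 paperback books on shelf 6.
The claim requires 9 − 4 (= 5) to equal 6, which does not hold.

False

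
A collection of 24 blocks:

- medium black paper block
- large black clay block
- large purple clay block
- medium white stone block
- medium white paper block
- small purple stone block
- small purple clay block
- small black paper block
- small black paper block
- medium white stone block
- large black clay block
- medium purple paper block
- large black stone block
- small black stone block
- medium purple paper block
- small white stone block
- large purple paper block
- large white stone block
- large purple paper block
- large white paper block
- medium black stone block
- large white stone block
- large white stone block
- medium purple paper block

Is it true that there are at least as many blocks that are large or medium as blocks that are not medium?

There are 18 blocks that are large or medium.
There are 16 blocks that are not medium.
The claim requires 18 ≥ 16, which holds.

True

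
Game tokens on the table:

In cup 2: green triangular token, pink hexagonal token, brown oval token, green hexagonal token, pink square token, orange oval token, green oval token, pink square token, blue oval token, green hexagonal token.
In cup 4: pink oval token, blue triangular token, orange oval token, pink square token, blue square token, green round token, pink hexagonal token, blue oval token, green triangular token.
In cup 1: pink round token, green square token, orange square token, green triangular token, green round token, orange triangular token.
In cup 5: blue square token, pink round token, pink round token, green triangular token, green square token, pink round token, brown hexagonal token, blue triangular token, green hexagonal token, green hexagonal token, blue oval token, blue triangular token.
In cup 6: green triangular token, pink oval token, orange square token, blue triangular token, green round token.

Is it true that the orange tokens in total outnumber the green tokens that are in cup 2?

There are 5 orange tokens.
There are 4 green tokens in cup 2.
The claim requires 5 > 4, which holds.

True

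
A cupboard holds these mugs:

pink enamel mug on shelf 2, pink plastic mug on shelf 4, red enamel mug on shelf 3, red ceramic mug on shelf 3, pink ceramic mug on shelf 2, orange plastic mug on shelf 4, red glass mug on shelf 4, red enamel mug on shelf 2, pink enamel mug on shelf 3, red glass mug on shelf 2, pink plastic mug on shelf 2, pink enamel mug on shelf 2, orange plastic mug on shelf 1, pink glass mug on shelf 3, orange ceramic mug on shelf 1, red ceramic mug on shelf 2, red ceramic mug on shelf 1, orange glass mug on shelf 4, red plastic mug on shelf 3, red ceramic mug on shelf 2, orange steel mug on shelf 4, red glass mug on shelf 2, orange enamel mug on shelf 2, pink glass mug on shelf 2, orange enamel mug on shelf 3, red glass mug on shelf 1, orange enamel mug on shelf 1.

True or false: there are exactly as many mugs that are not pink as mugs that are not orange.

mugs that are not pink: 19.
mugs that are not orange: 19.
The claim requires 19 = 19, which holds.

True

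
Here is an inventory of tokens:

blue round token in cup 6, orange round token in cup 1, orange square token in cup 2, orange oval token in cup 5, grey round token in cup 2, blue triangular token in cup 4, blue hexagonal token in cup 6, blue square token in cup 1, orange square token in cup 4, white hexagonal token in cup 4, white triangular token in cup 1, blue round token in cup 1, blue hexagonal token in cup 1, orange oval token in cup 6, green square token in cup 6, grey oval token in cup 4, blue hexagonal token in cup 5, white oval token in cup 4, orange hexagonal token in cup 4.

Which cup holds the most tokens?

Counts by cup: cup 4→6, cup 1→5, cup 6→4, cup 5→2, cup 2→2.
The maximum is 6, held uniquely by cup 4.

cup 4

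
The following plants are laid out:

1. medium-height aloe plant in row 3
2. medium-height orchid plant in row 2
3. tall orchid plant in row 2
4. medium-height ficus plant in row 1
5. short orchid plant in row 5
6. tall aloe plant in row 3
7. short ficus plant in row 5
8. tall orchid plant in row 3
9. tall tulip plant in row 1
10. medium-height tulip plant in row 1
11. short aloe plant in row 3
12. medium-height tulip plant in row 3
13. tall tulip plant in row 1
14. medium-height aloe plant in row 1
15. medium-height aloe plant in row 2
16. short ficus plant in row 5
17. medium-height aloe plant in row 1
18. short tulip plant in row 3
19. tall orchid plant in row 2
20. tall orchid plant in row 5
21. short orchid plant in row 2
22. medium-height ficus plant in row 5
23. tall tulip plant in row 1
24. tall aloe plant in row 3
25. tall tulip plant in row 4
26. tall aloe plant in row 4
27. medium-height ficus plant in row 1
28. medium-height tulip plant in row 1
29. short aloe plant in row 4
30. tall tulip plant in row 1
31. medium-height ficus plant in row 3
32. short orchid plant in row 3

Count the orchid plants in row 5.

2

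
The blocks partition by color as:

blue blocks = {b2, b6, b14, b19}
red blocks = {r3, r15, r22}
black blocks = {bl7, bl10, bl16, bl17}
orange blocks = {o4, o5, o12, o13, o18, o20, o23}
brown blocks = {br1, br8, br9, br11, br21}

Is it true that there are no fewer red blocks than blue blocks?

False

red blocks: 3.
blue blocks: 4.
The claim requires 3 ≥ 4, which does not hold.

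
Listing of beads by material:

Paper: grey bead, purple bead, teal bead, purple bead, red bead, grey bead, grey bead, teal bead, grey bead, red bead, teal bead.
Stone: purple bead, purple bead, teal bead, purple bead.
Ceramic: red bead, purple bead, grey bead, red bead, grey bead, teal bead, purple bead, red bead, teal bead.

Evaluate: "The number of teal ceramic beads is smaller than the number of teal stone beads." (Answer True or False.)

|teal ceramic beads| = 2.
|teal stone beads| = 1.
The claim requires 2 < 1, which does not hold.

False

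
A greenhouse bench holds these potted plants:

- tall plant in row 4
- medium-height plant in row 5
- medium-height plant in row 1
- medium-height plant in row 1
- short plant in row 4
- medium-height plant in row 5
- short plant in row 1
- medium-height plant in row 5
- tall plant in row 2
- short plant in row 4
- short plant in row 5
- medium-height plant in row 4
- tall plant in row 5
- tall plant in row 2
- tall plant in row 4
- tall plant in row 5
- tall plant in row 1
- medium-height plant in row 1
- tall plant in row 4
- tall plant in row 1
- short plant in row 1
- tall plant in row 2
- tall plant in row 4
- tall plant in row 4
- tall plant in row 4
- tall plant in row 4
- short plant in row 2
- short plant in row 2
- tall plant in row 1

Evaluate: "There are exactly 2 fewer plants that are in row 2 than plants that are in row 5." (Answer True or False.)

False

There are 5 plants in row 2.
There are 6 plants in row 5.
The claim requires 6 − 5 (= 1) to equal 2, which does not hold.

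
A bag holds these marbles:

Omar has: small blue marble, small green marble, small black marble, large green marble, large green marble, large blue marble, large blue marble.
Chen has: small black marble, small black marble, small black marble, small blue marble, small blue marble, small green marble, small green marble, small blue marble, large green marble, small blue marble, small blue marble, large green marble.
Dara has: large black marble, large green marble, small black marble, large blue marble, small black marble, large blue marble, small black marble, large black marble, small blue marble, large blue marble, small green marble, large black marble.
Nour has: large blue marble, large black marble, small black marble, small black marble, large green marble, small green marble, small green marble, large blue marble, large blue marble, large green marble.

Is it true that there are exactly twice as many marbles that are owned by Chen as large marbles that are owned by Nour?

True

|marbles owned by Chen| = 12.
|large marbles owned by Nour| = 6.
The claim requires 12 = 2 × 6 = 12, which holds.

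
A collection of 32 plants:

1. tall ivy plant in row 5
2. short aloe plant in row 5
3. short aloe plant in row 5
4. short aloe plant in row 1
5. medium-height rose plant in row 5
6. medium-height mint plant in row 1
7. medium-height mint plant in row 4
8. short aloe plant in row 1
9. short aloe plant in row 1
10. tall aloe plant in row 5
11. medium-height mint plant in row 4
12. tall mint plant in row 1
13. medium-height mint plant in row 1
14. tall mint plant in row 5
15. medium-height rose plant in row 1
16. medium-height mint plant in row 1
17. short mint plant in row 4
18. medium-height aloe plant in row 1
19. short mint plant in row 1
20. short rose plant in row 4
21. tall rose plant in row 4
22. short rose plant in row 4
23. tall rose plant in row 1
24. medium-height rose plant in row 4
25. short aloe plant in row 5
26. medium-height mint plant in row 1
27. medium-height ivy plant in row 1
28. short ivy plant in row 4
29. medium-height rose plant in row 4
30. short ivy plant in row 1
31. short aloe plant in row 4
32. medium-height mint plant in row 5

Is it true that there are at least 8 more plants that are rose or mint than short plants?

|plants that are rose or mint| = 19.
|short plants| = 13.
The claim requires 19 − 13 = 6 ≥ 8, which does not hold.

False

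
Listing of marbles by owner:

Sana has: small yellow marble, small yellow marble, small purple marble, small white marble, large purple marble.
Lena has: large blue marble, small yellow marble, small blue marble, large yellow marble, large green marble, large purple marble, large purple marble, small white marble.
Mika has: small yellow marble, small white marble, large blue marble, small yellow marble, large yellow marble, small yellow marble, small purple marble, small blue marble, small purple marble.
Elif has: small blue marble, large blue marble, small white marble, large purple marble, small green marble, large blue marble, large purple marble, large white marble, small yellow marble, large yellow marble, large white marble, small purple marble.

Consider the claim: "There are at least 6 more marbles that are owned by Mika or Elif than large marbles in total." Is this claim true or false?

True

Count of marbles owned by Mika or Elif: 21.
There are 15 large marbles.
The claim requires 21 − 15 = 6 ≥ 6, which holds.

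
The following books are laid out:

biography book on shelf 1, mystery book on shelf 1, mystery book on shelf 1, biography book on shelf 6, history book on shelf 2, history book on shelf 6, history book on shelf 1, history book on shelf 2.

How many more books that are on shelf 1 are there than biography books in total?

2

books on shelf 1: 4.
biography books: 2.
4 − 2 = 2.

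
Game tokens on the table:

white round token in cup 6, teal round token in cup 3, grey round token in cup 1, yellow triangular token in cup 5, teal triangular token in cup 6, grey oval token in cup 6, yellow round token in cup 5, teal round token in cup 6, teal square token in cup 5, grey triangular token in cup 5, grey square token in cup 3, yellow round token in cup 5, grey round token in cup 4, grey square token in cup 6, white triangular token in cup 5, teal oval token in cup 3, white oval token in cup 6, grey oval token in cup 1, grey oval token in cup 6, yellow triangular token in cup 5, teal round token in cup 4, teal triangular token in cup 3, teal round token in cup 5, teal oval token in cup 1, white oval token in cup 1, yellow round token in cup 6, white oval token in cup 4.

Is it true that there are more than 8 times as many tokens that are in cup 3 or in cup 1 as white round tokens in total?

False

tokens in cup 3 or in cup 1: 8.
white round tokens: 1.
The claim requires 8 > 8 × 1 = 8, which does not hold.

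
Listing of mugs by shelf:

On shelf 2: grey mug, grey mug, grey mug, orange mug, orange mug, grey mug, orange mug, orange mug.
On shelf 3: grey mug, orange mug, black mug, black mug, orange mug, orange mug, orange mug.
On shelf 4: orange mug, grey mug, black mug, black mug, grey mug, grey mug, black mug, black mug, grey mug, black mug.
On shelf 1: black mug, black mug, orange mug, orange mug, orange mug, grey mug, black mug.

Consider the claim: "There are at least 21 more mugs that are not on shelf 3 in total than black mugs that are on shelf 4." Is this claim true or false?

mugs that are not on shelf 3: 25.
black mugs on shelf 4: 5.
The claim requires 25 − 5 = 20 ≥ 21, which does not hold.

False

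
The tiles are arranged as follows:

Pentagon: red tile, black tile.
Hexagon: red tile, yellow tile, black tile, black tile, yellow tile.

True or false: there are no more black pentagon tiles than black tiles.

True

|black pentagon tiles| = 1.
|black tiles| = 3.
The claim requires 1 ≤ 3, which holds.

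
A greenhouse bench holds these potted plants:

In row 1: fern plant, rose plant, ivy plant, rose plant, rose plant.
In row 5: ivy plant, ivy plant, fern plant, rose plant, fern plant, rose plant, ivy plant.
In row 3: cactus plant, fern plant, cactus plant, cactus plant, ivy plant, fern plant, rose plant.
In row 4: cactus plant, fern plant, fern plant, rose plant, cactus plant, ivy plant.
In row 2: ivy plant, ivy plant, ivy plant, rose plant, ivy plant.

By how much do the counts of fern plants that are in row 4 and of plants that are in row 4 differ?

4

fern plants in row 4: 2. plants in row 4: 6.
|2 − 6| = 6 − 2 = 4.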